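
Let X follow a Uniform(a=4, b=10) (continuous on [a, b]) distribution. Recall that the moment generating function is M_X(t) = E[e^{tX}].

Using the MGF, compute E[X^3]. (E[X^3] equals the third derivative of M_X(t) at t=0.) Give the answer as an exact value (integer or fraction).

M_X(t) = (e^(10*t) - e^(4*t))/(6*t)
M′(t) = (10*t*e^(10*t) - 4*t*e^(4*t) - e^(10*t) + e^(4*t))/(6*t^2)
M′′(t) = (50*t^2*e^(10*t) - 8*t^2*e^(4*t) - 10*t*e^(10*t) + 4*t*e^(4*t) + e^(10*t) - e^(4*t))/(3*t^3)
M′′′(t) = (500*t^3*e^(10*t) - 32*t^3*e^(4*t) - 150*t^2*e^(10*t) + 24*t^2*e^(4*t) + 30*t*e^(10*t) - 12*t*e^(4*t) - 3*e^(10*t) + 3*e^(4*t))/(3*t^4)

E[X^3] = M′′′(0) = 406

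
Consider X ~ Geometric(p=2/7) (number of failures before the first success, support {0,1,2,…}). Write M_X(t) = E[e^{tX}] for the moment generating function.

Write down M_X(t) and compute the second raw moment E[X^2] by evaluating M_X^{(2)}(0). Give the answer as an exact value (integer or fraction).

M_X(t) = 2/(7*(1 - 5*e^(t)/7))
M^(2)(t) = (-50*e^(2*t) - 70*e^(t))/(125*e^(3*t) - 525*e^(2*t) + 735*e^(t) - 343)

E[X^2] = M^(2)(0) = 15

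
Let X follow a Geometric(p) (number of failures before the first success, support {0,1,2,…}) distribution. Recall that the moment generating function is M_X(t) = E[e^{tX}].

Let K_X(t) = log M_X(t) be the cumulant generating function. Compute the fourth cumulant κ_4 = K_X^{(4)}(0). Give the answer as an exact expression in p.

M_X(t) = p/(-(1 - p)*e^(t) + 1)
K_X(t) = log M_X(t) = log(p) - log(-(1 - p)*e^(t) + 1)
dK/dt = (-p*e^(t) + e^(t))/(p*e^(t) - e^(t) + 1)
d^2K/dt^2 = (-p*e^(t) + e^(t))/(p^2*e^(2*t) - 2*p*e^(2*t) + 2*p*e^(t) + e^(2*t) - 2*e^(t) + 1)

κ_4 = d^4K/dt^4 |_{t=0} = (-p^3 + 7*p^2 - 12*p + 6)/p^4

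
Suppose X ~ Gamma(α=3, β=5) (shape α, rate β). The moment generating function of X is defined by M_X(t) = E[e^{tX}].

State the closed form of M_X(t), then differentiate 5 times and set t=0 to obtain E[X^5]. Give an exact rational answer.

E[X^5] = M^(5)(0) = 504/625

M_X(t) = 125/(5 - t)^3
M^(5)(t) = 315000/(t^8 - 40*t^7 + 700*t^6 - 7000*t^5 + 43750*t^4 - 175000*t^3 + 437500*t^2 - 625000*t + 390625)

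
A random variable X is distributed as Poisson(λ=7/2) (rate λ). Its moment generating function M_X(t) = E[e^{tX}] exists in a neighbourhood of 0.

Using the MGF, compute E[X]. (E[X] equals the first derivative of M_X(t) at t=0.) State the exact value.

M_X(t) = e^(7*e^(t)/2 - 7/2)
M′(t) = 7*e^(-7/2)*e^(t)*e^(7*e^(t)/2)/2

E[X] = M′(0) = 7/2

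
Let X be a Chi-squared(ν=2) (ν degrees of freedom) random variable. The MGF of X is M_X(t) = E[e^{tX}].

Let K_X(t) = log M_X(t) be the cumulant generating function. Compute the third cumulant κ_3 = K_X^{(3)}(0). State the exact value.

κ_3 = D^3[K](0) = 16

M_X(t) = 1/(1 - 2*t)
K_X(t) = log M_X(t) = -log(1 - 2*t)
D^3[K](t) = -16/(8*t^3 - 12*t^2 + 6*t - 1)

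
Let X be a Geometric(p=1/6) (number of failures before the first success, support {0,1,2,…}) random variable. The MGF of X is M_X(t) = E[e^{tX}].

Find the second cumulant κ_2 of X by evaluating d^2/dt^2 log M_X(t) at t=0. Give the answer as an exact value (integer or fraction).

κ_2 = D^2[K](0) = 30

M_X(t) = 1/(6*(1 - 5*e^(t)/6))
K_X(t) = log M_X(t) = -log(1 - 5*e^(t)/6) - log(6)
D^2[K](t) = 30*e^(t)/(25*e^(2*t) - 60*e^(t) + 36)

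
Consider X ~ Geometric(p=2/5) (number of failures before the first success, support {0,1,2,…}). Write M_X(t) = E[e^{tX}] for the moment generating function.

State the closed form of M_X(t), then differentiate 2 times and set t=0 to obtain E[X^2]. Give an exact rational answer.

E[X^2] = d^2M/dt^2 |_{t=0} = 6

M_X(t) = 2/(5*(1 - 3*e^(t)/5))
dM/dt = 6*e^(t)/(9*e^(2*t) - 30*e^(t) + 25)
d^2M/dt^2 = (-18*e^(2*t) - 30*e^(t))/(27*e^(3*t) - 135*e^(2*t) + 225*e^(t) - 125)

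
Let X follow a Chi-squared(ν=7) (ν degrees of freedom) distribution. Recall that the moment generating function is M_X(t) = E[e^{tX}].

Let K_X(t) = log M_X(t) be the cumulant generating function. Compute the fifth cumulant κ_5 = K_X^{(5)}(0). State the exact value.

M_X(t) = (1 - 2*t)^(-7/2)
K_X(t) = log M_X(t) = -7*log(1 - 2*t)/2
D^5[K](t) = -2688/(32*t^5 - 80*t^4 + 80*t^3 - 40*t^2 + 10*t - 1)

κ_5 = D^5[K](0) = 2688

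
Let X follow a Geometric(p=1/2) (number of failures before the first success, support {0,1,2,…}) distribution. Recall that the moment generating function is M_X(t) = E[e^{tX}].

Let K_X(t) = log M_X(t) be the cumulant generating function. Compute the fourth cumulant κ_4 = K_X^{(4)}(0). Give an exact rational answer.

κ_4 = D^4[K](0) = 26

M_X(t) = 1/(2*(1 - e^(t)/2))
K_X(t) = log M_X(t) = -log(1 - e^(t)/2) - log(2)
D^4[K](t) = (2*e^(3*t) + 16*e^(2*t) + 8*e^(t))/(e^(4*t) - 8*e^(3*t) + 24*e^(2*t) - 32*e^(t) + 16)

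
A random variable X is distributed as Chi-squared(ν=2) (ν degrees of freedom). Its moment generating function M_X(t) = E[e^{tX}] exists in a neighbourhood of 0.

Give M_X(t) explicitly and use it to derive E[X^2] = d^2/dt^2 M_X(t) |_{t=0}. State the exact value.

M_X(t) = 1/(1 - 2*t)
D^2[M](t) = -8/(8*t^3 - 12*t^2 + 6*t - 1)

E[X^2] = D^2[M](0) = 8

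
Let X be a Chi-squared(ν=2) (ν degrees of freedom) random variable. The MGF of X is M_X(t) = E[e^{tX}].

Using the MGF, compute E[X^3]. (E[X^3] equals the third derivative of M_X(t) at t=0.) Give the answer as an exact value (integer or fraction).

M_X(t) = 1/(1 - 2*t)
M′(t) = 2/(4*t^2 - 4*t + 1)
M′′(t) = -8/(8*t^3 - 12*t^2 + 6*t - 1)
M′′′(t) = 48/(16*t^4 - 32*t^3 + 24*t^2 - 8*t + 1)

E[X^3] = M′′′(0) = 48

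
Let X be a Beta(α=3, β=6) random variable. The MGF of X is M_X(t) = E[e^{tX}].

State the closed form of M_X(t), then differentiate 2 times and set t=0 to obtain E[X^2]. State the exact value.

M_X(t) = ₁F₁(3; 9; t)
M^(2)(t) = 2*₁F₁(5; 11; t)/15

E[X^2] = M^(2)(0) = 2/15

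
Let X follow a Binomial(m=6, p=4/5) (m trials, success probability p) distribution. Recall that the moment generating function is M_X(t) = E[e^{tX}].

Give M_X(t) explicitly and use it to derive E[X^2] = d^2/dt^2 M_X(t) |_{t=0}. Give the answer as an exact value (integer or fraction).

E[X^2] = D^2[M](0) = 24

M_X(t) = (4*e^(t)/5 + 1/5)^6
D^2[M](t) = 147456*e^(6*t)/15625 + 6144*e^(5*t)/625 + 12288*e^(4*t)/3125 + 2304*e^(3*t)/3125 + 192*e^(2*t)/3125 + 24*e^(t)/15625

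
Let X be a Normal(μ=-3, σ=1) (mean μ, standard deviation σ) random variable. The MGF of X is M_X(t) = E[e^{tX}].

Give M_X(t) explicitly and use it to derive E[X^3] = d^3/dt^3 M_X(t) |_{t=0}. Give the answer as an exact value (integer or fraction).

M_X(t) = e^(t^2/2 - 3*t)
D^3[M](t) = (t^3*e^(t^2/2) - 9*t^2*e^(t^2/2) + 30*t*e^(t^2/2) - 36*e^(t^2/2))*e^(-3*t)

E[X^3] = D^3[M](0) = -36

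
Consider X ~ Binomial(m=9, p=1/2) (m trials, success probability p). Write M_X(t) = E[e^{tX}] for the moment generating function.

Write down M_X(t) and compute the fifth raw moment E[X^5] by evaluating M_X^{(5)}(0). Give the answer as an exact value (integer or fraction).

E[X^5] = M^(5)(0) = 4212

M_X(t) = (e^(t)/2 + 1/2)^9
M^(5)(t) = 59049*e^(9*t)/512 + 576*e^(8*t) + 151263*e^(7*t)/128 + 5103*e^(6*t)/4 + 196875*e^(5*t)/256 + 252*e^(4*t) + 5103*e^(3*t)/128 + 9*e^(2*t)/4 + 9*e^(t)/512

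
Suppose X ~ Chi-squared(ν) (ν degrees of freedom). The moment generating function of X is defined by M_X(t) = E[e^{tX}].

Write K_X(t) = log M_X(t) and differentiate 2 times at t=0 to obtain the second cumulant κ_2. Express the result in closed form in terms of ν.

κ_2 = K^(2)(0) = 2*ν

M_X(t) = (1 - 2*t)^(-ν/2)
K_X(t) = log M_X(t) = -ν*log(1 - 2*t)/2
K^(2)(t) = 2*ν/(4*t^2 - 4*t + 1)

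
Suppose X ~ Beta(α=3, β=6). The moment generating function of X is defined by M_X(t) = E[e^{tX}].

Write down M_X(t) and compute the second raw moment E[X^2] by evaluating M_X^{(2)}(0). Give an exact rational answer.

E[X^2] = d^2M/dt^2 |_{t=0} = 2/15

M_X(t) = ₁F₁(3; 9; t)
dM/dt = ₁F₁(4; 10; t)/3
d^2M/dt^2 = 2*₁F₁(5; 11; t)/15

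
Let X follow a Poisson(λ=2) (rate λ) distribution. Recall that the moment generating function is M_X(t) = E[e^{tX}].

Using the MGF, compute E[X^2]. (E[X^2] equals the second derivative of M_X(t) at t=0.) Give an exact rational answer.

M_X(t) = e^(2*e^(t) - 2)
M′(t) = 2*e^(-2)*e^(t)*e^(2*e^(t))
M′′(t) = (4*e^(2*t)*e^(2*e^(t)) + 2*e^(t)*e^(2*e^(t)))*e^(-2)

E[X^2] = M′′(0) = 6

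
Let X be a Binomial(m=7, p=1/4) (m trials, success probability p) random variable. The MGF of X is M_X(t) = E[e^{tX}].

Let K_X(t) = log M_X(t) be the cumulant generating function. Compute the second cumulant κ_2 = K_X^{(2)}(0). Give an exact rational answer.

κ_2 = K^(2)(0) = 21/16

M_X(t) = (e^(t)/4 + 3/4)^7
K_X(t) = log M_X(t) = 7*log(e^(t)/4 + 3/4)
K^(2)(t) = 21*e^(t)/(e^(2*t) + 6*e^(t) + 9)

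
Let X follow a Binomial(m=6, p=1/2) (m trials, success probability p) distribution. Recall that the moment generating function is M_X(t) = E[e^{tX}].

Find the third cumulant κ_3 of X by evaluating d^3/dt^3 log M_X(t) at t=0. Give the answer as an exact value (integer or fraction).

M_X(t) = (e^(t)/2 + 1/2)^6
K_X(t) = log M_X(t) = 6*log(e^(t)/2 + 1/2)
K^(3)(t) = (-6*e^(2*t) + 6*e^(t))/(e^(3*t) + 3*e^(2*t) + 3*e^(t) + 1)

κ_3 = K^(3)(0) = 0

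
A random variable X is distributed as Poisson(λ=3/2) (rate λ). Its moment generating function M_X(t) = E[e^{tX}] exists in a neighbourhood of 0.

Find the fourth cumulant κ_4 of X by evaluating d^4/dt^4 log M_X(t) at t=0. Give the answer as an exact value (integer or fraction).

M_X(t) = e^(3*e^(t)/2 - 3/2)
K_X(t) = log M_X(t) = 3*e^(t)/2 - 3/2
K′(t) = 3*e^(t)/2
K′′(t) = 3*e^(t)/2
K′′′(t) = 3*e^(t)/2
K′′′′(t) = 3*e^(t)/2

κ_4 = K′′′′(0) = 3/2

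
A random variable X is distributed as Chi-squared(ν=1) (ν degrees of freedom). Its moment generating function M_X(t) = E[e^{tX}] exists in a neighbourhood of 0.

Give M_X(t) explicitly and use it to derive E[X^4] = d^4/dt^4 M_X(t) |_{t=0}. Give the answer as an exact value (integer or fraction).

E[X^4] = M^(4)(0) = 105

M_X(t) = 1/√(1 - 2*t)
M^(4)(t) = 105/(16*t^4*√(1 - 2*t) - 32*t^3*√(1 - 2*t) + 24*t^2*√(1 - 2*t) - 8*t*√(1 - 2*t) + √(1 - 2*t))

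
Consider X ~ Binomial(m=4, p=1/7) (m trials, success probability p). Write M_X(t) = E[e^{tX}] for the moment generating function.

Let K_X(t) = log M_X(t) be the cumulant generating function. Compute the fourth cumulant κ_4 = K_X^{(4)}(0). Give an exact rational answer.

M_X(t) = (e^(t)/7 + 6/7)^4
K_X(t) = log M_X(t) = 4*log(e^(t)/7 + 6/7)
D^4[K](t) = (24*e^(3*t) - 576*e^(2*t) + 864*e^(t))/(e^(4*t) + 24*e^(3*t) + 216*e^(2*t) + 864*e^(t) + 1296)

κ_4 = D^4[K](0) = 312/2401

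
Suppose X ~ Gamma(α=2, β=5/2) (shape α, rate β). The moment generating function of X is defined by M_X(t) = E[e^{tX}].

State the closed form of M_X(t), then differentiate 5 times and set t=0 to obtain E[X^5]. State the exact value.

M_X(t) = 25/(4*(5/2 - t)^2)
D^5[M](t) = -576000/(128*t^7 - 2240*t^6 + 16800*t^5 - 70000*t^4 + 175000*t^3 - 262500*t^2 + 218750*t - 78125)

E[X^5] = D^5[M](0) = 4608/625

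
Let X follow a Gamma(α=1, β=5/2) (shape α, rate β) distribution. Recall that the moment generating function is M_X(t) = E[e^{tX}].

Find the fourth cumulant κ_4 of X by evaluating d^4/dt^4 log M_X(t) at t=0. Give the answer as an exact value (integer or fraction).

M_X(t) = 5/(2*(5/2 - t))
K_X(t) = log M_X(t) = -log(5/2 - t) - log(2) + log(5)
dK/dt = -2/(2*t - 5)
d^2K/dt^2 = 4/(4*t^2 - 20*t + 25)
d^3K/dt^3 = -16/(8*t^3 - 60*t^2 + 150*t - 125)
d^4K/dt^4 = 96/(16*t^4 - 160*t^3 + 600*t^2 - 1000*t + 625)

κ_4 = d^4K/dt^4 |_{t=0} = 96/625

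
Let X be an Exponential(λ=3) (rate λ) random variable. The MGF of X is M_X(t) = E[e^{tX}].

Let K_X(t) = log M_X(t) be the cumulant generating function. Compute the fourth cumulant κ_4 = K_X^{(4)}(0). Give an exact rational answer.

κ_4 = d^4K/dt^4 |_{t=0} = 2/27

M_X(t) = 3/(3 - t)
K_X(t) = log M_X(t) = -log(3 - t) + log(3)
dK/dt = -1/(t - 3)
d^2K/dt^2 = 1/(t^2 - 6*t + 9)
d^3K/dt^3 = -2/(t^3 - 9*t^2 + 27*t - 27)
d^4K/dt^4 = 6/(t^4 - 12*t^3 + 54*t^2 - 108*t + 81)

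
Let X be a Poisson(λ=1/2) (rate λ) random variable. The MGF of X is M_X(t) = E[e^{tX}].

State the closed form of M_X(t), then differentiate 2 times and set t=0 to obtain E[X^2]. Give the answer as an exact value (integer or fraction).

E[X^2] = D^2[M](0) = 3/4

M_X(t) = e^(e^(t)/2 - 1/2)
D^2[M](t) = (e^(2*t)*e^(e^(t)/2) + 2*e^(t)*e^(e^(t)/2))*e^(-1/2)/4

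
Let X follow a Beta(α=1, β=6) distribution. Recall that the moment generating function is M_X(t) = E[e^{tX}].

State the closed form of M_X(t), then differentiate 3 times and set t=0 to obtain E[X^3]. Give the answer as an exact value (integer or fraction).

M_X(t) = ₁F₁(1; 7; t)
M^(3)(t) = ₁F₁(4; 10; t)/84

E[X^3] = M^(3)(0) = 1/84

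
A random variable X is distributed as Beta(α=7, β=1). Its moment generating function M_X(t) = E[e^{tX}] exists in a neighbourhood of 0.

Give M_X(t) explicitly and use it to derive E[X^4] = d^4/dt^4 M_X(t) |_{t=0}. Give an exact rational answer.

M_X(t) = ₁F₁(7; 8; t)
dM/dt = 7*₁F₁(8; 9; t)/8
d^2M/dt^2 = 7*₁F₁(9; 10; t)/9
d^3M/dt^3 = 7*₁F₁(10; 11; t)/10
d^4M/dt^4 = 7*₁F₁(11; 12; t)/11

E[X^4] = d^4M/dt^4 |_{t=0} = 7/11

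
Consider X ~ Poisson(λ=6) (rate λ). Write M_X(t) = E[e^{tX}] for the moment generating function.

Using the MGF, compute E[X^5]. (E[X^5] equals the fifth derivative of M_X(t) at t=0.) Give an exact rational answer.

E[X^5] = D^5[M](0) = 26682

M_X(t) = e^(6*e^(t) - 6)
D^5[M](t) = (7776*e^(5*t)*e^(6*e^(t)) + 12960*e^(4*t)*e^(6*e^(t)) + 5400*e^(3*t)*e^(6*e^(t)) + 540*e^(2*t)*e^(6*e^(t)) + 6*e^(t)*e^(6*e^(t)))*e^(-6)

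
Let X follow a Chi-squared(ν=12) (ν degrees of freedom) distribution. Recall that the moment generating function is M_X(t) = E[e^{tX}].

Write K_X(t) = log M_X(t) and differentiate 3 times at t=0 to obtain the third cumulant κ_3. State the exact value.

M_X(t) = (1 - 2*t)^(-6)
K_X(t) = log M_X(t) = -6*log(1 - 2*t)
dK/dt = -12/(2*t - 1)
d^2K/dt^2 = 24/(4*t^2 - 4*t + 1)
d^3K/dt^3 = -96/(8*t^3 - 12*t^2 + 6*t - 1)

κ_3 = d^3K/dt^3 |_{t=0} = 96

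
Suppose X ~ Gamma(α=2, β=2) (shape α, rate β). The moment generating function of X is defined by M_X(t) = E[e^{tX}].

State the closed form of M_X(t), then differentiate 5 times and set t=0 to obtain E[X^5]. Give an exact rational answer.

M_X(t) = 4/(2 - t)^2
M^(5)(t) = -2880/(t^7 - 14*t^6 + 84*t^5 - 280*t^4 + 560*t^3 - 672*t^2 + 448*t - 128)

E[X^5] = M^(5)(0) = 45/2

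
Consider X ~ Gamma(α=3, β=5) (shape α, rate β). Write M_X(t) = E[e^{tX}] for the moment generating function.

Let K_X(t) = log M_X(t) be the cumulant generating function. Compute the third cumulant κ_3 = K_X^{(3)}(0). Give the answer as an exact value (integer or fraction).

κ_3 = D^3[K](0) = 6/125

M_X(t) = 125/(5 - t)^3
K_X(t) = log M_X(t) = -3*log(5 - t) + 3*log(5)
D^3[K](t) = -6/(t^3 - 15*t^2 + 75*t - 125)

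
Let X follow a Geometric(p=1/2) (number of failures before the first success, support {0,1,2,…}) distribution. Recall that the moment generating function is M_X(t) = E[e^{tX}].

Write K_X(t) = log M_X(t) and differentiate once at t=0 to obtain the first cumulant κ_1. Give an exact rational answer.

M_X(t) = 1/(2*(1 - e^(t)/2))
K_X(t) = log M_X(t) = -log(1 - e^(t)/2) - log(2)
dK/dt = -e^(t)/(e^(t) - 2)

κ_1 = dK/dt |_{t=0} = 1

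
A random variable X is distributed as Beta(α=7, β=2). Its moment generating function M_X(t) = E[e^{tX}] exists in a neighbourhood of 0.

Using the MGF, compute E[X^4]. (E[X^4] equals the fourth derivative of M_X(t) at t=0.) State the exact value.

M_X(t) = ₁F₁(7; 9; t)
M^(4)(t) = 14*₁F₁(11; 13; t)/33

E[X^4] = M^(4)(0) = 14/33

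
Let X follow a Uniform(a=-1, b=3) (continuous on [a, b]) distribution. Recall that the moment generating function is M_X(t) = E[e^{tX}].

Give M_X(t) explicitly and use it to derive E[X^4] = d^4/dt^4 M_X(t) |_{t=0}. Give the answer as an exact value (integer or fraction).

M_X(t) = (e^(3*t) - e^(-t))/(4*t)
D^4[M](t) = (81*t^4*e^(4*t) - t^4 - 108*t^3*e^(4*t) - 4*t^3 + 108*t^2*e^(4*t) - 12*t^2 - 72*t*e^(4*t) - 24*t + 24*e^(4*t) - 24)*e^(-t)/(4*t^5)

E[X^4] = D^4[M](0) = 61/5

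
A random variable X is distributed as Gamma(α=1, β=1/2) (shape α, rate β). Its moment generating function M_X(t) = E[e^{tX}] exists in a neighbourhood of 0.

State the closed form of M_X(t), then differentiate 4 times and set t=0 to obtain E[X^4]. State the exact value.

M_X(t) = 1/(2*(1/2 - t))
M′(t) = 2/(4*t^2 - 4*t + 1)
M′′(t) = -8/(8*t^3 - 12*t^2 + 6*t - 1)
M′′′(t) = 48/(16*t^4 - 32*t^3 + 24*t^2 - 8*t + 1)
M′′′′(t) = -384/(32*t^5 - 80*t^4 + 80*t^3 - 40*t^2 + 10*t - 1)

E[X^4] = M′′′′(0) = 384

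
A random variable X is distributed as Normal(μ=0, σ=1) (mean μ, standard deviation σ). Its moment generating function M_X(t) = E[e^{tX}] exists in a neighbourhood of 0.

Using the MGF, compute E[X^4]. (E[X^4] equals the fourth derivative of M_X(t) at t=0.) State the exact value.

M_X(t) = e^(t^2/2)
dM/dt = t*e^(t^2/2)
d^2M/dt^2 = t^2*e^(t^2/2) + e^(t^2/2)
d^3M/dt^3 = t^3*e^(t^2/2) + 3*t*e^(t^2/2)
d^4M/dt^4 = t^4*e^(t^2/2) + 6*t^2*e^(t^2/2) + 3*e^(t^2/2)

E[X^4] = d^4M/dt^4 |_{t=0} = 3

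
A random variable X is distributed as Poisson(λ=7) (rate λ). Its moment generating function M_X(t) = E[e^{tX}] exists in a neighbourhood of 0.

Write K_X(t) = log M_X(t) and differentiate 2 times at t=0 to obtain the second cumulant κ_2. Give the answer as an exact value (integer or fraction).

κ_2 = K^(2)(0) = 7

M_X(t) = e^(7*e^(t) - 7)
K_X(t) = log M_X(t) = 7*e^(t) - 7
K^(2)(t) = 7*e^(t)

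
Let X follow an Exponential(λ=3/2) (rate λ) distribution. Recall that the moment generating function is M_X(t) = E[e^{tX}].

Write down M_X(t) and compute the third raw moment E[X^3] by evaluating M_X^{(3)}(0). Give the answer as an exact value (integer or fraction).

M_X(t) = 3/(2*(3/2 - t))
D^3[M](t) = 144/(16*t^4 - 96*t^3 + 216*t^2 - 216*t + 81)

E[X^3] = D^3[M](0) = 16/9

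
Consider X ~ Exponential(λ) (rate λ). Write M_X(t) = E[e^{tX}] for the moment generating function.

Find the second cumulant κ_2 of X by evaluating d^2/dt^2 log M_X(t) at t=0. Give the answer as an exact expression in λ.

M_X(t) = λ/(λ - t)
K_X(t) = log M_X(t) = log(λ) - log(λ - t)
K^(2)(t) = 1/(λ^2 - 2*λ*t + t^2)

κ_2 = K^(2)(0) = λ^(-2)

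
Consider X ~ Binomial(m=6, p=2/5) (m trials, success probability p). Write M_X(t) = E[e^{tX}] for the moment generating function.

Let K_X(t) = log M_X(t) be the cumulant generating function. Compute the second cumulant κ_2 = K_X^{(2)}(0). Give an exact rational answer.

M_X(t) = (2*e^(t)/5 + 3/5)^6
K_X(t) = log M_X(t) = 6*log(2*e^(t)/5 + 3/5)
dK/dt = 12*e^(t)/(2*e^(t) + 3)
d^2K/dt^2 = 36*e^(t)/(4*e^(2*t) + 12*e^(t) + 9)

κ_2 = d^2K/dt^2 |_{t=0} = 36/25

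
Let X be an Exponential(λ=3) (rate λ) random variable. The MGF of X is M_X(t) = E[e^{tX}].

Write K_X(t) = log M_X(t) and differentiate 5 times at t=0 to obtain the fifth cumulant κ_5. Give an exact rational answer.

κ_5 = K^(5)(0) = 8/81

M_X(t) = 3/(3 - t)
K_X(t) = log M_X(t) = -log(3 - t) + log(3)
K^(5)(t) = -24/(t^5 - 15*t^4 + 90*t^3 - 270*t^2 + 405*t - 243)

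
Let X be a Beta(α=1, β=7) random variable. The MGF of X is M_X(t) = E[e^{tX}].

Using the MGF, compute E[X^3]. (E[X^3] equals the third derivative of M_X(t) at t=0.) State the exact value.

E[X^3] = d^3M/dt^3 |_{t=0} = 1/120

M_X(t) = ₁F₁(1; 8; t)
dM/dt = ₁F₁(2; 9; t)/8
d^2M/dt^2 = ₁F₁(3; 10; t)/36
d^3M/dt^3 = ₁F₁(4; 11; t)/120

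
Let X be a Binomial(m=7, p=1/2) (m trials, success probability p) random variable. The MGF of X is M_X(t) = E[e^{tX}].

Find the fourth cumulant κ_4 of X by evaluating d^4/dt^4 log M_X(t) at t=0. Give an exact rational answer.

κ_4 = K′′′′(0) = -7/8

M_X(t) = (e^(t)/2 + 1/2)^7
K_X(t) = log M_X(t) = 7*log(e^(t)/2 + 1/2)
K′(t) = 7*e^(t)/(e^(t) + 1)
K′′(t) = 7*e^(t)/(e^(2*t) + 2*e^(t) + 1)
K′′′(t) = (-7*e^(2*t) + 7*e^(t))/(e^(3*t) + 3*e^(2*t) + 3*e^(t) + 1)
K′′′′(t) = (7*e^(3*t) - 28*e^(2*t) + 7*e^(t))/(e^(4*t) + 4*e^(3*t) + 6*e^(2*t) + 4*e^(t) + 1)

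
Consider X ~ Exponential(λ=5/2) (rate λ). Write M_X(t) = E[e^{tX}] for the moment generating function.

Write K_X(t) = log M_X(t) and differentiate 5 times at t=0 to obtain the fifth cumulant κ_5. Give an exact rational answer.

κ_5 = D^5[K](0) = 768/3125

M_X(t) = 5/(2*(5/2 - t))
K_X(t) = log M_X(t) = -log(5/2 - t) - log(2) + log(5)
D^5[K](t) = -768/(32*t^5 - 400*t^4 + 2000*t^3 - 5000*t^2 + 6250*t - 3125)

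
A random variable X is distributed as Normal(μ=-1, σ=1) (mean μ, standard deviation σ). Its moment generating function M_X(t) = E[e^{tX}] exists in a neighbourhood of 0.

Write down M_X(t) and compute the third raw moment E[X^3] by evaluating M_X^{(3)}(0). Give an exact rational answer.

E[X^3] = D^3[M](0) = -4

M_X(t) = e^(t^2/2 - t)
D^3[M](t) = (t^3*e^(t^2/2) - 3*t^2*e^(t^2/2) + 6*t*e^(t^2/2) - 4*e^(t^2/2))*e^(-t)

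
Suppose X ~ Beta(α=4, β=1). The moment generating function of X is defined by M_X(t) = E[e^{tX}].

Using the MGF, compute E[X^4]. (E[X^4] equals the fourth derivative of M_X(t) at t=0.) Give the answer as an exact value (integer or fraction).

M_X(t) = ₁F₁(4; 5; t)
M′(t) = 4*₁F₁(5; 6; t)/5
M′′(t) = 2*₁F₁(6; 7; t)/3
M′′′(t) = 4*₁F₁(7; 8; t)/7
M′′′′(t) = ₁F₁(8; 9; t)/2

E[X^4] = M′′′′(0) = 1/2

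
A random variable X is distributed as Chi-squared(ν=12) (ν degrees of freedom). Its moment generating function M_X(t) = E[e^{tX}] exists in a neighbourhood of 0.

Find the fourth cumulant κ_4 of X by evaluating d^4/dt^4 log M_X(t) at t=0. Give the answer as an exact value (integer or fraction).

M_X(t) = (1 - 2*t)^(-6)
K_X(t) = log M_X(t) = -6*log(1 - 2*t)
K′(t) = -12/(2*t - 1)
K′′(t) = 24/(4*t^2 - 4*t + 1)
K′′′(t) = -96/(8*t^3 - 12*t^2 + 6*t - 1)
K′′′′(t) = 576/(16*t^4 - 32*t^3 + 24*t^2 - 8*t + 1)

κ_4 = K′′′′(0) = 576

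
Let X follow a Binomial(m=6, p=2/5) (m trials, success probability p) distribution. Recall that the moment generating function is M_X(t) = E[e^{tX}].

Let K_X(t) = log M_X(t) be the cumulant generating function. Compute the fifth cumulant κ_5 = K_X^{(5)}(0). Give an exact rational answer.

M_X(t) = (2*e^(t)/5 + 3/5)^6
K_X(t) = log M_X(t) = 6*log(2*e^(t)/5 + 3/5)
K^(5)(t) = (-288*e^(4*t) + 4752*e^(3*t) - 7128*e^(2*t) + 972*e^(t))/(32*e^(5*t) + 240*e^(4*t) + 720*e^(3*t) + 1080*e^(2*t) + 810*e^(t) + 243)

κ_5 = K^(5)(0) = -1692/3125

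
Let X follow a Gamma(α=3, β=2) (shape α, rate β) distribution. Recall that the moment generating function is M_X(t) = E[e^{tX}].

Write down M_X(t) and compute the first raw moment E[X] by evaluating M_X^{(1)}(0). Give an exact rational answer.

M_X(t) = 8/(2 - t)^3
D[M](t) = 24/(t^4 - 8*t^3 + 24*t^2 - 32*t + 16)

E[X] = D[M](0) = 3/2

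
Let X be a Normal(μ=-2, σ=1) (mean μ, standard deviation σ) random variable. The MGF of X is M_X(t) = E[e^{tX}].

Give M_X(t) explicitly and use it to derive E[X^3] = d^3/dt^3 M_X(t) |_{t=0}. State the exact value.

M_X(t) = e^(t^2/2 - 2*t)
dM/dt = t*e^(-2*t)*e^(t^2/2) - 2*e^(-2*t)*e^(t^2/2)
d^2M/dt^2 = (t^2*e^(t^2/2) - 4*t*e^(t^2/2) + 5*e^(t^2/2))*e^(-2*t)
d^3M/dt^3 = (t^3*e^(t^2/2) - 6*t^2*e^(t^2/2) + 15*t*e^(t^2/2) - 14*e^(t^2/2))*e^(-2*t)

E[X^3] = d^3M/dt^3 |_{t=0} = -14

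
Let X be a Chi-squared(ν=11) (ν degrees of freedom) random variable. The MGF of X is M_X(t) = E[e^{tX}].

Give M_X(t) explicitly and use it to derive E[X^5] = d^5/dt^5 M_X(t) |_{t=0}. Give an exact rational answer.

M_X(t) = (1 - 2*t)^(-11/2)

E[X^5] = D^5[M](0) = 692835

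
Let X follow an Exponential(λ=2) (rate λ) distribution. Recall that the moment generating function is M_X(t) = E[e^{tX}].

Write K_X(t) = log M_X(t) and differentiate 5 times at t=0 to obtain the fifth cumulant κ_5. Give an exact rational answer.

κ_5 = K^(5)(0) = 3/4

M_X(t) = 2/(2 - t)
K_X(t) = log M_X(t) = -log(2 - t) + log(2)
K^(5)(t) = -24/(t^5 - 10*t^4 + 40*t^3 - 80*t^2 + 80*t - 32)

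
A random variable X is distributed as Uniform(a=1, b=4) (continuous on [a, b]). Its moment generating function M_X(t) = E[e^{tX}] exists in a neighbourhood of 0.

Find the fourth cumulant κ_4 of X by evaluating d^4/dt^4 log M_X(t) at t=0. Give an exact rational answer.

κ_4 = K′′′′(0) = -27/40

M_X(t) = (e^(4*t) - e^(t))/(3*t)
K_X(t) = log M_X(t) = -log(t) + log(e^(4*t) - e^(t)) - log(3)
K′(t) = (4*t*e^(3*t) - t - e^(3*t) + 1)/(t*e^(3*t) - t)
K′′(t) = (-9*t^2*e^(3*t) + e^(6*t) - 2*e^(3*t) + 1)/(t^2*e^(6*t) - 2*t^2*e^(3*t) + t^2)
K′′′(t) = (27*t^3*e^(6*t) + 27*t^3*e^(3*t) - 2*e^(9*t) + 6*e^(6*t) - 6*e^(3*t) + 2)/(t^3*e^(9*t) - 3*t^3*e^(6*t) + 3*t^3*e^(3*t) - t^3)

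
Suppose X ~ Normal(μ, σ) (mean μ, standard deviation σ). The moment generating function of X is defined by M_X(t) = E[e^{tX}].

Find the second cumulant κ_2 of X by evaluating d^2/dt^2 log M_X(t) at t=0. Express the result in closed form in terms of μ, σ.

κ_2 = K′′(0) = σ^2

M_X(t) = e^(μ*t + σ^2*t^2/2)
K_X(t) = log M_X(t) = μ*t + σ^2*t^2/2
K′(t) = μ + σ^2*t
K′′(t) = σ^2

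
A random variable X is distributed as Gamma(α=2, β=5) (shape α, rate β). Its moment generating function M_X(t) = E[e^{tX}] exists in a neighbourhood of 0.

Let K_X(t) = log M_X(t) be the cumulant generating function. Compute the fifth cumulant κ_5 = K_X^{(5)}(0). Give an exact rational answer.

M_X(t) = 25/(5 - t)^2
K_X(t) = log M_X(t) = -2*log(5 - t) + 2*log(5)
D^5[K](t) = -48/(t^5 - 25*t^4 + 250*t^3 - 1250*t^2 + 3125*t - 3125)

κ_5 = D^5[K](0) = 48/3125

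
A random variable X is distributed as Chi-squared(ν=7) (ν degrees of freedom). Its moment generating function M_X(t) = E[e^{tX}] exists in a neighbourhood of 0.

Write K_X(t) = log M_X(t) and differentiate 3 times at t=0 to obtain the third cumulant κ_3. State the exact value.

κ_3 = K^(3)(0) = 56

M_X(t) = (1 - 2*t)^(-7/2)
K_X(t) = log M_X(t) = -7*log(1 - 2*t)/2
K^(3)(t) = -56/(8*t^3 - 12*t^2 + 6*t - 1)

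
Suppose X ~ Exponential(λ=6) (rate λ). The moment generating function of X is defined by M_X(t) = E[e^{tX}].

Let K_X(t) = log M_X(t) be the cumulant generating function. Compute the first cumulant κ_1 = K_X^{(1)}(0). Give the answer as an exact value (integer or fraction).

κ_1 = dK/dt |_{t=0} = 1/6

M_X(t) = 6/(6 - t)
K_X(t) = log M_X(t) = -log(6 - t) + log(6)
dK/dt = -1/(t - 6)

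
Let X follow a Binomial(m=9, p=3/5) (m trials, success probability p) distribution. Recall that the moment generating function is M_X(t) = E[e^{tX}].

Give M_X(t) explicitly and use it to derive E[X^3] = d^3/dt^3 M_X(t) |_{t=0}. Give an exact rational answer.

E[X^3] = M^(3)(0) = 24003/125

M_X(t) = (3*e^(t)/5 + 2/5)^9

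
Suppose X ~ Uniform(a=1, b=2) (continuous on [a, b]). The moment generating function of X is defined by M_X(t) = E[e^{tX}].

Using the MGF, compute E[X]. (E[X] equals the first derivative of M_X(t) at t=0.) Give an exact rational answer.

E[X] = dM/dt |_{t=0} = 3/2

M_X(t) = (e^(2*t) - e^(t))/t
dM/dt = (2*t*e^(2*t) - t*e^(t) - e^(2*t) + e^(t))/t^2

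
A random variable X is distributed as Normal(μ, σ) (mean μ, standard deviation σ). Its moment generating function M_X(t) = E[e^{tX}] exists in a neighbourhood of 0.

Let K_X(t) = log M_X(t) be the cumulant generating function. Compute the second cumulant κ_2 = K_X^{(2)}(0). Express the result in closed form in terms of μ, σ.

κ_2 = K^(2)(0) = σ^2

M_X(t) = e^(μ*t + σ^2*t^2/2)
K_X(t) = log M_X(t) = μ*t + σ^2*t^2/2
K^(2)(t) = σ^2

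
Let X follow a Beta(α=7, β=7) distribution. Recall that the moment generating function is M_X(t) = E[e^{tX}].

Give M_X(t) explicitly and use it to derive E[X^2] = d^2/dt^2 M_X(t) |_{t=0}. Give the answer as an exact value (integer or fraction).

M_X(t) = ₁F₁(7; 14; t)
dM/dt = ₁F₁(8; 15; t)/2
d^2M/dt^2 = 4*₁F₁(9; 16; t)/15

E[X^2] = d^2M/dt^2 |_{t=0} = 4/15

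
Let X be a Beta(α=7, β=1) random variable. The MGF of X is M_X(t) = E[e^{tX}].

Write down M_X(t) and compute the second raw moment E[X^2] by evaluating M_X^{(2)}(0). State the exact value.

M_X(t) = ₁F₁(7; 8; t)
M^(2)(t) = 7*₁F₁(9; 10; t)/9

E[X^2] = M^(2)(0) = 7/9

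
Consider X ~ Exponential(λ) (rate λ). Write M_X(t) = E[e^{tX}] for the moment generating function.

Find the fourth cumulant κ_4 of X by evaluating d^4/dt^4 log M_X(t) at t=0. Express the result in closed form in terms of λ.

κ_4 = d^4K/dt^4 |_{t=0} = 6/λ^4

M_X(t) = λ/(λ - t)
K_X(t) = log M_X(t) = log(λ) - log(λ - t)
dK/dt = -1/(-λ + t)
d^2K/dt^2 = 1/(λ^2 - 2*λ*t + t^2)
d^3K/dt^3 = -2/(-λ^3 + 3*λ^2*t - 3*λ*t^2 + t^3)
d^4K/dt^4 = 6/(λ^4 - 4*λ^3*t + 6*λ^2*t^2 - 4*λ*t^3 + t^4)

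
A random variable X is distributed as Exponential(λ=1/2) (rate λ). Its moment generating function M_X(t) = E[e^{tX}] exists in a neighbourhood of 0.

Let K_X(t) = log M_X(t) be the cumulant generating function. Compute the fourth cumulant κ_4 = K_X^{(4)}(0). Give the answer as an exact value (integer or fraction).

κ_4 = K′′′′(0) = 96

M_X(t) = 1/(2*(1/2 - t))
K_X(t) = log M_X(t) = -log(1/2 - t) - log(2)
K′(t) = -2/(2*t - 1)
K′′(t) = 4/(4*t^2 - 4*t + 1)
K′′′(t) = -16/(8*t^3 - 12*t^2 + 6*t - 1)
K′′′′(t) = 96/(16*t^4 - 32*t^3 + 24*t^2 - 8*t + 1)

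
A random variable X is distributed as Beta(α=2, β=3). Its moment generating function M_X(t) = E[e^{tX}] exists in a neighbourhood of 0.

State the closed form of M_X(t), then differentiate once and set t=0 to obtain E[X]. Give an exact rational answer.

M_X(t) = ₁F₁(2; 5; t)
M^(1)(t) = 2*₁F₁(3; 6; t)/5

E[X] = M^(1)(0) = 2/5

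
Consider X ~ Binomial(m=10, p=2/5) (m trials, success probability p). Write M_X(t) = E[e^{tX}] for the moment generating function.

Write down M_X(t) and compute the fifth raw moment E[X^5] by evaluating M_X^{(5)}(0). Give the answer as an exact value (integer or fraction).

M_X(t) = (2*e^(t)/5 + 3/5)^10

E[X^5] = D^5[M](0) = 1857436/625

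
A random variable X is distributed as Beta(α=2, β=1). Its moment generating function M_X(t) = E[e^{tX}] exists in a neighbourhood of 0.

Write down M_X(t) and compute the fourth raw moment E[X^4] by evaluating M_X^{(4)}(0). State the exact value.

M_X(t) = ₁F₁(2; 3; t)
M^(4)(t) = ₁F₁(6; 7; t)/3

E[X^4] = M^(4)(0) = 1/3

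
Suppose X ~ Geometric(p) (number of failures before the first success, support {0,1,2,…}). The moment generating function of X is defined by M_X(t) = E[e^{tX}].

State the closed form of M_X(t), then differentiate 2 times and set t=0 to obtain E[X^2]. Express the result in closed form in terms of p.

E[X^2] = d^2M/dt^2 |_{t=0} = 1 - 3/p + 2/p^2

M_X(t) = p/(-(1 - p)*e^(t) + 1)
dM/dt = (-p^2*e^(t) + p*e^(t))/(p^2*e^(2*t) - 2*p*e^(2*t) + 2*p*e^(t) + e^(2*t) - 2*e^(t) + 1)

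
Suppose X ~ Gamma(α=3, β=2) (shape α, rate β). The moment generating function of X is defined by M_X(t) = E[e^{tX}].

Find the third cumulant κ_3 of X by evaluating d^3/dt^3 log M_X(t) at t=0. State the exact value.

κ_3 = d^3K/dt^3 |_{t=0} = 3/4

M_X(t) = 8/(2 - t)^3
K_X(t) = log M_X(t) = -3*log(2 - t) + 3*log(2)
dK/dt = -3/(t - 2)
d^2K/dt^2 = 3/(t^2 - 4*t + 4)
d^3K/dt^3 = -6/(t^3 - 6*t^2 + 12*t - 8)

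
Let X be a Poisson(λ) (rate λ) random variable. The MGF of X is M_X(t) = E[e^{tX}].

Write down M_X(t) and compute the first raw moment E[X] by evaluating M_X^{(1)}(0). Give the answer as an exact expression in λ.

M_X(t) = e^(λ*(e^(t) - 1))
dM/dt = λ*e^(-λ)*e^(t)*e^(λ*e^(t))

E[X] = dM/dt |_{t=0} = λ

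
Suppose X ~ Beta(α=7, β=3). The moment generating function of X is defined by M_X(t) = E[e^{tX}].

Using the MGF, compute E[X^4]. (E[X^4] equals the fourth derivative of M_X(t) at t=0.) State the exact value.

E[X^4] = D^4[M](0) = 42/143

M_X(t) = ₁F₁(7; 10; t)
D^4[M](t) = 42*₁F₁(11; 14; t)/143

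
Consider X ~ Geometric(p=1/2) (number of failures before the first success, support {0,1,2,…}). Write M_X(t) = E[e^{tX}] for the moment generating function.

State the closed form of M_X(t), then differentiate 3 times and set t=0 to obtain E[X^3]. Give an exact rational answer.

E[X^3] = M′′′(0) = 13

M_X(t) = 1/(2*(1 - e^(t)/2))
M′(t) = e^(t)/(e^(2*t) - 4*e^(t) + 4)
M′′(t) = (-e^(2*t) - 2*e^(t))/(e^(3*t) - 6*e^(2*t) + 12*e^(t) - 8)
M′′′(t) = (e^(3*t) + 8*e^(2*t) + 4*e^(t))/(e^(4*t) - 8*e^(3*t) + 24*e^(2*t) - 32*e^(t) + 16)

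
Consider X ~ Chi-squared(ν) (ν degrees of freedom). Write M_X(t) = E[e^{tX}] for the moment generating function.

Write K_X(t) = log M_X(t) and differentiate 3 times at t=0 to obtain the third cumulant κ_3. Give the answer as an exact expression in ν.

M_X(t) = (1 - 2*t)^(-ν/2)
K_X(t) = log M_X(t) = -ν*log(1 - 2*t)/2
D^3[K](t) = -8*ν/(8*t^3 - 12*t^2 + 6*t - 1)

κ_3 = D^3[K](0) = 8*ν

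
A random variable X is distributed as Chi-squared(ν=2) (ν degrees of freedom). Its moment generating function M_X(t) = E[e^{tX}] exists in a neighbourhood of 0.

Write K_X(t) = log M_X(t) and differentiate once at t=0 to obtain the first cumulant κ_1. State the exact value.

κ_1 = K′(0) = 2

M_X(t) = 1/(1 - 2*t)
K_X(t) = log M_X(t) = -log(1 - 2*t)
K′(t) = -2/(2*t - 1)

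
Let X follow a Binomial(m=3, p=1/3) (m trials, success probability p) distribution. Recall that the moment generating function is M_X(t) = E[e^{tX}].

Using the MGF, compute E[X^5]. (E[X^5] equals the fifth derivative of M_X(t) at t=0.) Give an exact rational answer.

E[X^5] = M^(5)(0) = 149/9

M_X(t) = (e^(t)/3 + 2/3)^3
M^(5)(t) = 9*e^(3*t) + 64*e^(2*t)/9 + 4*e^(t)/9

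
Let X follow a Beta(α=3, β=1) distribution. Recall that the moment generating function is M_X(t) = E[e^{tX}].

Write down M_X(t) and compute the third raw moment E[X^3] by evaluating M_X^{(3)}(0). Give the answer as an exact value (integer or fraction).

M_X(t) = ₁F₁(3; 4; t)
D^3[M](t) = ₁F₁(6; 7; t)/2

E[X^3] = D^3[M](0) = 1/2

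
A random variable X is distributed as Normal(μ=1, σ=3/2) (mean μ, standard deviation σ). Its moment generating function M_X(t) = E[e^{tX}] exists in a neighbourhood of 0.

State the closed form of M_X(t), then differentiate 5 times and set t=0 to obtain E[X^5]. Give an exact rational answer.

M_X(t) = e^(9*t^2/8 + t)
dM/dt = 9*t*e^(t)*e^(9*t^2/8)/4 + e^(t)*e^(9*t^2/8)
d^2M/dt^2 = 81*t^2*e^(t)*e^(9*t^2/8)/16 + 9*t*e^(t)*e^(9*t^2/8)/2 + 13*e^(t)*e^(9*t^2/8)/4
d^3M/dt^3 = 729*t^3*e^(t)*e^(9*t^2/8)/64 + 243*t^2*e^(t)*e^(9*t^2/8)/16 + 351*t*e^(t)*e^(9*t^2/8)/16 + 31*e^(t)*e^(9*t^2/8)/4
d^4M/dt^4 = 6561*t^4*e^(t)*e^(9*t^2/8)/256 + 729*t^3*e^(t)*e^(9*t^2/8)/16 + 3159*t^2*e^(t)*e^(9*t^2/8)/32 + 279*t*e^(t)*e^(9*t^2/8)/4 + 475*e^(t)*e^(9*t^2/8)/16

E[X^5] = d^5M/dt^5 |_{t=0} = 1591/16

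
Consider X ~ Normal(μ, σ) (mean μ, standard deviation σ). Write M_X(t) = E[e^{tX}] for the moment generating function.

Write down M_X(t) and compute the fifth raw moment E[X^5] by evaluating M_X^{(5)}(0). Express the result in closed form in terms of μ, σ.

M_X(t) = e^(μ*t + σ^2*t^2/2)
M′(t) = μ*e^(μ*t)*e^(σ^2*t^2/2) + σ^2*t*e^(μ*t)*e^(σ^2*t^2/2)
M′′(t) = μ^2*e^(μ*t)*e^(σ^2*t^2/2) + 2*μ*σ^2*t*e^(μ*t)*e^(σ^2*t^2/2) + σ^4*t^2*e^(μ*t)*e^(σ^2*t^2/2) + σ^2*e^(μ*t)*e^(σ^2*t^2/2)

E[X^5] = M′′′′′(0) = μ*(μ^4 + 10*μ^2*σ^2 + 15*σ^4)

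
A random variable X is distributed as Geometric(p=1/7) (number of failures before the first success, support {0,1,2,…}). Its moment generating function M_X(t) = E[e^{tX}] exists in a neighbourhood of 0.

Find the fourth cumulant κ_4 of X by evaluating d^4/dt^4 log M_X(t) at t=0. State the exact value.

κ_4 = K′′′′(0) = 10626

M_X(t) = 1/(7*(1 - 6*e^(t)/7))
K_X(t) = log M_X(t) = -log(1 - 6*e^(t)/7) - log(7)
K′(t) = -6*e^(t)/(6*e^(t) - 7)
K′′(t) = 42*e^(t)/(36*e^(2*t) - 84*e^(t) + 49)
K′′′(t) = (-252*e^(2*t) - 294*e^(t))/(216*e^(3*t) - 756*e^(2*t) + 882*e^(t) - 343)
K′′′′(t) = (1512*e^(3*t) + 7056*e^(2*t) + 2058*e^(t))/(1296*e^(4*t) - 6048*e^(3*t) + 10584*e^(2*t) - 8232*e^(t) + 2401)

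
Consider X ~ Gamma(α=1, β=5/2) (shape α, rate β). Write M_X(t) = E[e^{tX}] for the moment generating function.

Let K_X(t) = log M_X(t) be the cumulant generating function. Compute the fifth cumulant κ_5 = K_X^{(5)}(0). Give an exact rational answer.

κ_5 = K′′′′′(0) = 768/3125

M_X(t) = 5/(2*(5/2 - t))
K_X(t) = log M_X(t) = -log(5/2 - t) - log(2) + log(5)
K′(t) = -2/(2*t - 5)
K′′(t) = 4/(4*t^2 - 20*t + 25)
K′′′(t) = -16/(8*t^3 - 60*t^2 + 150*t - 125)
K′′′′(t) = 96/(16*t^4 - 160*t^3 + 600*t^2 - 1000*t + 625)
K′′′′′(t) = -768/(32*t^5 - 400*t^4 + 2000*t^3 - 5000*t^2 + 6250*t - 3125)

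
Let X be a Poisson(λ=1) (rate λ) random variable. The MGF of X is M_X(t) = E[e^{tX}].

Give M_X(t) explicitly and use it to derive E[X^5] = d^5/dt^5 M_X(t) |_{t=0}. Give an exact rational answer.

M_X(t) = e^(e^(t) - 1)
M′(t) = e^(-1)*e^(t)*e^(e^(t))
M′′(t) = (e^(2*t)*e^(e^(t)) + e^(t)*e^(e^(t)))*e^(-1)
M′′′(t) = (e^(3*t)*e^(e^(t)) + 3*e^(2*t)*e^(e^(t)) + e^(t)*e^(e^(t)))*e^(-1)
M′′′′(t) = (e^(4*t)*e^(e^(t)) + 6*e^(3*t)*e^(e^(t)) + 7*e^(2*t)*e^(e^(t)) + e^(t)*e^(e^(t)))*e^(-1)
M′′′′′(t) = (e^(5*t)*e^(e^(t)) + 10*e^(4*t)*e^(e^(t)) + 25*e^(3*t)*e^(e^(t)) + 15*e^(2*t)*e^(e^(t)) + e^(t)*e^(e^(t)))*e^(-1)

E[X^5] = M′′′′′(0) = 52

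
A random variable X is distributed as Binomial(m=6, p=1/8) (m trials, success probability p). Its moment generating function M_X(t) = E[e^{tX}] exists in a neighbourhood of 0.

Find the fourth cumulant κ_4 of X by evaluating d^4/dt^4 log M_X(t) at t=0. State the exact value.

κ_4 = K^(4)(0) = 231/1024

M_X(t) = (e^(t)/8 + 7/8)^6
K_X(t) = log M_X(t) = 6*log(e^(t)/8 + 7/8)
K^(4)(t) = (42*e^(3*t) - 1176*e^(2*t) + 2058*e^(t))/(e^(4*t) + 28*e^(3*t) + 294*e^(2*t) + 1372*e^(t) + 2401)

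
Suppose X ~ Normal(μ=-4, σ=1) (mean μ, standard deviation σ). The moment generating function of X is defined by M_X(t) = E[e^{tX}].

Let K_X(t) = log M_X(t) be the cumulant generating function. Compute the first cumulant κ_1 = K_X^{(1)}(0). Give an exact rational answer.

κ_1 = K′(0) = -4

M_X(t) = e^(t^2/2 - 4*t)
K_X(t) = log M_X(t) = t^2/2 - 4*t
K′(t) = t - 4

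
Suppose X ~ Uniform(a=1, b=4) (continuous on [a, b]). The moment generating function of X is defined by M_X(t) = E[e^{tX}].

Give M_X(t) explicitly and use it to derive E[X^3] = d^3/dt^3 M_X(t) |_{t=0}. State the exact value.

M_X(t) = (e^(4*t) - e^(t))/(3*t)
D^3[M](t) = (64*t^3*e^(4*t) - t^3*e^(t) - 48*t^2*e^(4*t) + 3*t^2*e^(t) + 24*t*e^(4*t) - 6*t*e^(t) - 6*e^(4*t) + 6*e^(t))/(3*t^4)

E[X^3] = D^3[M](0) = 85/4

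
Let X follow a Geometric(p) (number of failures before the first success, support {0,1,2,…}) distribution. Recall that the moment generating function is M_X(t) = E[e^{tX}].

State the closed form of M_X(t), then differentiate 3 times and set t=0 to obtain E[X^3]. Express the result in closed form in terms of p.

M_X(t) = p/(-(1 - p)*e^(t) + 1)
M′(t) = (-p^2*e^(t) + p*e^(t))/(p^2*e^(2*t) - 2*p*e^(2*t) + 2*p*e^(t) + e^(2*t) - 2*e^(t) + 1)

E[X^3] = M′′′(0) = -1 + 7/p - 12/p^2 + 6/p^3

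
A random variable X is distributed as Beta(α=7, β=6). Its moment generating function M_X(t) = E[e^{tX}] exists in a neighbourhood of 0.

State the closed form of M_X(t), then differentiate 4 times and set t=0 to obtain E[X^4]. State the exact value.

M_X(t) = ₁F₁(7; 13; t)
M^(4)(t) = 3*₁F₁(11; 17; t)/26

E[X^4] = M^(4)(0) = 3/26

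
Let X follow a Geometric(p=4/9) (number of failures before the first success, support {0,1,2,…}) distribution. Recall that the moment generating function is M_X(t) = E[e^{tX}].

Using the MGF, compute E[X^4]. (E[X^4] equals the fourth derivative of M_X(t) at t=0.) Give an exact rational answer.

M_X(t) = 4/(9*(1 - 5*e^(t)/9))
D^4[M](t) = (-2500*e^(4*t) - 49500*e^(3*t) - 89100*e^(2*t) - 14580*e^(t))/(3125*e^(5*t) - 28125*e^(4*t) + 101250*e^(3*t) - 182250*e^(2*t) + 164025*e^(t) - 59049)

E[X^4] = D^4[M](0) = 4865/32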